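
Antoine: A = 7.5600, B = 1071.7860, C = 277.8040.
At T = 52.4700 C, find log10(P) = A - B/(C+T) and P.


C+T = 330.2740
B/(C+T) = 3.2451
log10(P) = 7.5600 - 3.2451 = 4.3149
P = 10^4.3149 = 20647.0537 mmHg

20647.0537 mmHg


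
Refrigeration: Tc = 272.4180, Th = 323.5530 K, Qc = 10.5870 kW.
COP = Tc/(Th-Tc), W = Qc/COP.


COP = 272.4180 / 51.1350 = 5.3274
W = 10.5870 / 5.3274 = 1.9873 kW

COP = 5.3274, W = 1.9873 kW


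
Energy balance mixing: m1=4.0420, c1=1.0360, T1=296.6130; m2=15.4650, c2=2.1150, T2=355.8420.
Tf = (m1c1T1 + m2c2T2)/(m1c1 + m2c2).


num = 12881.1197
den = 36.8960
Tf = 349.1198 K

349.1198 K


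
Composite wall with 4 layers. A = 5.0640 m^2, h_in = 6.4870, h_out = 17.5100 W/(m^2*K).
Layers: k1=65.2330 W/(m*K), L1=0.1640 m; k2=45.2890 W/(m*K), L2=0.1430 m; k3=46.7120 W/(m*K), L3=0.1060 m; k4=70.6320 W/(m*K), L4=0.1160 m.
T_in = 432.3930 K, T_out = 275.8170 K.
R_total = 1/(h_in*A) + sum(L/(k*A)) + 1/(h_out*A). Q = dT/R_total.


R_conv_in = 1/(6.4870*5.0640) = 0.0304
R_1 = 0.1640/(65.2330*5.0640) = 0.0005
R_2 = 0.1430/(45.2890*5.0640) = 0.0006
R_3 = 0.1060/(46.7120*5.0640) = 0.0004
R_4 = 0.1160/(70.6320*5.0640) = 0.0003
R_conv_out = 1/(17.5100*5.0640) = 0.0113
R_total = 0.0436 K/W
Q = 156.5760 / 0.0436 = 3590.2595 W

R_total = 0.0436 K/W, Q = 3590.2595 W


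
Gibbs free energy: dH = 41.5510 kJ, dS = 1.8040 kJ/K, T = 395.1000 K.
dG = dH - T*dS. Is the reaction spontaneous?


T*dS = 395.1000 * 1.8040 = 712.7604 kJ
dG = 41.5510 - 712.7604 = -671.2094 kJ (spontaneous)

dG = -671.2094 kJ, spontaneous


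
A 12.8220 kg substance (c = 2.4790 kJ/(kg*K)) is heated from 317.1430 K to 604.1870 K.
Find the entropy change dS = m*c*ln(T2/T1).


T2/T1 = 1.9051
ln(T2/T1) = 0.6445
dS = 12.8220 * 2.4790 * 0.6445 = 20.4869 kJ/K

20.4869 kJ/K


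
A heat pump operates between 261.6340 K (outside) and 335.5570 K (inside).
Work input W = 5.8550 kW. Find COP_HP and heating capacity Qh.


COP = 335.5570 / 73.9230 = 4.5393
Qh = 4.5393 * 5.8550 = 26.5775 kW

COP = 4.5393, Qh = 26.5775 kW


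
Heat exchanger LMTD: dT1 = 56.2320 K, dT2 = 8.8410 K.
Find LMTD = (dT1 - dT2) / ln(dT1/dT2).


dT1/dT2 = 6.3604
ln(dT1/dT2) = 1.8501
LMTD = 47.3910 / 1.8501 = 25.6156 K

25.6156 K


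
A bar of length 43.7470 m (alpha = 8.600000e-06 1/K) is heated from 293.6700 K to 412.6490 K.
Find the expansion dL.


dT = 118.9790 K
dL = 8.600000e-06 * 43.7470 * 118.9790 = 0.044763 m
L_final = 43.791763 m

dL = 0.044763 m


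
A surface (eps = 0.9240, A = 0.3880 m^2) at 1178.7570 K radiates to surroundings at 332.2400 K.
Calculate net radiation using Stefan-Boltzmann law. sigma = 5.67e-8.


T^4 = 1.9306e+12
Tsurr^4 = 1.2184e+10
Q = 0.9240 * 5.67e-8 * 0.3880 * 1.9184e+12 = 38997.2784 W

38997.2784 W


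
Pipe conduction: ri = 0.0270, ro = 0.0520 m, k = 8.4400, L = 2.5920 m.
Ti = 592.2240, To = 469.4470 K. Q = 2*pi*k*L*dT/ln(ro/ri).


dT = 122.7770 K
ln(ro/ri) = 0.6554
Q = 2*pi*8.4400*2.5920*122.7770 / 0.6554 = 25749.1769 W

25749.1769 W


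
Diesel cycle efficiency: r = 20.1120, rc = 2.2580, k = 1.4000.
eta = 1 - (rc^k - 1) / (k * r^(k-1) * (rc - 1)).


r^(k-1) = 3.3219
rc^k = 3.1276
eta = 0.6363 = 63.6334%

63.6334%


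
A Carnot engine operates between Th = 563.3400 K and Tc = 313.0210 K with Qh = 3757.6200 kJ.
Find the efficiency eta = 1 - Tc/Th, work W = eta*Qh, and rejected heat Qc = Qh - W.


eta = 1 - 313.0210/563.3400 = 0.4443
W = 0.4443 * 3757.6200 = 1669.6909 kJ
Qc = 3757.6200 - 1669.6909 = 2087.9291 kJ

eta = 44.4348%, W = 1669.6909 kJ, Qc = 2087.9291 kJ


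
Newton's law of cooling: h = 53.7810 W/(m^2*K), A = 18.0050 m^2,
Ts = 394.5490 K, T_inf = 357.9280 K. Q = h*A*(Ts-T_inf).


dT = 36.6210 K
Q = 53.7810 * 18.0050 * 36.6210 = 35461.0996 W

35461.0996 W


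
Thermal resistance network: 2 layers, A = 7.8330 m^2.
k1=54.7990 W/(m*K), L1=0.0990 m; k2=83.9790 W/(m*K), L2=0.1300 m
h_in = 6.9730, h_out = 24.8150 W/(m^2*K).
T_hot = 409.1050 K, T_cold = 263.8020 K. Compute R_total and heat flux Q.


R_conv_in = 1/(6.9730*7.8330) = 0.0183
R_1 = 0.0990/(54.7990*7.8330) = 0.0002
R_2 = 0.1300/(83.9790*7.8330) = 0.0002
R_conv_out = 1/(24.8150*7.8330) = 0.0051
R_total = 0.0239 K/W
Q = 145.3030 / 0.0239 = 6084.3551 W

R_total = 0.0239 K/W, Q = 6084.3551 W


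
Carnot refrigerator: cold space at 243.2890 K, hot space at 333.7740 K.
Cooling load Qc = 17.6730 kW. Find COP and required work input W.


COP = 243.2890 / 90.4850 = 2.6887
W = 17.6730 / 2.6887 = 6.5730 kW

COP = 2.6887, W = 6.5730 kW


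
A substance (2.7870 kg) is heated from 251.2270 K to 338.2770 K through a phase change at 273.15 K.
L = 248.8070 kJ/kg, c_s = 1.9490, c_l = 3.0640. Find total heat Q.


Q1 (sensible, solid) = 2.7870 * 1.9490 * 21.9230 = 119.0827 kJ
Q2 (latent) = 2.7870 * 248.8070 = 693.4251 kJ
Q3 (sensible, liquid) = 2.7870 * 3.0640 * 65.1270 = 556.1434 kJ
Q_total = 1368.6513 kJ

1368.6513 kJ


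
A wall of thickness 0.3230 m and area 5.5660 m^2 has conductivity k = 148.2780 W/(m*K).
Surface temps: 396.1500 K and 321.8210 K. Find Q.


dT = 74.3290 K
Q = 148.2780 * 5.5660 * 74.3290 / 0.3230 = 189922.1811 W

189922.1811 W


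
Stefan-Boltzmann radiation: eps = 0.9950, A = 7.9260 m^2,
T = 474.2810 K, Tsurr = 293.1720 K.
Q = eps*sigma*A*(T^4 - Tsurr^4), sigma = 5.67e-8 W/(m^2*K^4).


T^4 = 5.0599e+10
Tsurr^4 = 7.3874e+09
Q = 0.9950 * 5.67e-8 * 7.9260 * 4.3212e+10 = 19322.4405 W

19322.4405 W


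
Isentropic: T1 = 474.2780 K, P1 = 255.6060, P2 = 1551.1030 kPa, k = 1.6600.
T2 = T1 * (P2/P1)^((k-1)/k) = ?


(k-1)/k = 0.3976
(P2/P1)^exp = 2.0481
T2 = 474.2780 * 2.0481 = 971.3459 K

971.3459 K


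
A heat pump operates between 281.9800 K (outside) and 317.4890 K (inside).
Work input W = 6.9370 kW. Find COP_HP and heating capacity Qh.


COP = 317.4890 / 35.5090 = 8.9411
Qh = 8.9411 * 6.9370 = 62.0243 kW

COP = 8.9411, Qh = 62.0243 kW


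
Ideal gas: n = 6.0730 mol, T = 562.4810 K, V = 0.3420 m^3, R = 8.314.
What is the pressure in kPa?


P = nRT/V = 6.0730 * 8.314 * 562.4810 / 0.3420
= 28400.1843 / 0.3420 = 83041.4746 Pa = 83.0415 kPa

83.0415 kPa


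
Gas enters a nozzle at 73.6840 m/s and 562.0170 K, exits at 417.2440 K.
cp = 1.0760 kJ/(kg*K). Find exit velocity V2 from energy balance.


dT = 144.7730 K
2*cp*1000*dT = 311551.4960
V1^2 = 5429.3319
V2 = sqrt(316980.8279) = 563.0105 m/s

563.0105 m/s


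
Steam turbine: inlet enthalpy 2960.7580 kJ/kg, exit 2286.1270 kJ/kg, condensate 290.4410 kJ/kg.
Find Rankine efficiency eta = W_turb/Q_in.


W = 674.6310 kJ/kg
Q_in = 2670.3170 kJ/kg
eta = 0.2526 = 25.2641%

eta = 25.2641%


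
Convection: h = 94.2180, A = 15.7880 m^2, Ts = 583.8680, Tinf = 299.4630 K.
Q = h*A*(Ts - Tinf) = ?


dT = 284.4050 K
Q = 94.2180 * 15.7880 * 284.4050 = 423056.3577 W

423056.3577 W


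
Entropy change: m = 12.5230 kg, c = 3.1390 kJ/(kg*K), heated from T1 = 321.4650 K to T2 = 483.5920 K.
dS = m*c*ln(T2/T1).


T2/T1 = 1.5043
ln(T2/T1) = 0.4084
dS = 12.5230 * 3.1390 * 0.4084 = 16.0522 kJ/K

16.0522 kJ/K


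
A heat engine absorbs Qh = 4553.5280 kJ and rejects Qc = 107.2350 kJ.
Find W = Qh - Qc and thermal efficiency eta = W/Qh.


W = 4553.5280 - 107.2350 = 4446.2930 kJ
eta = 4446.2930 / 4553.5280 = 0.9765 = 97.6450%

W = 4446.2930 kJ, eta = 97.6450%


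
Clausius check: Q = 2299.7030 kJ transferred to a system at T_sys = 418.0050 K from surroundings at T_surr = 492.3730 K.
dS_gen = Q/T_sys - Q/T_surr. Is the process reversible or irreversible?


dS_sys = 2299.7030/418.0050 = 5.5016 kJ/K
dS_surr = -2299.7030/492.3730 = -4.6707 kJ/K
dS_gen = 5.5016 - 4.6707 = 0.8310 kJ/K (irreversible)

dS_gen = 0.8310 kJ/K, irreversible


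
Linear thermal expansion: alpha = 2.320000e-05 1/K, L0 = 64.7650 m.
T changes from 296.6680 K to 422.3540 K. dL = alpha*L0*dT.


dT = 125.6860 K
dL = 2.320000e-05 * 64.7650 * 125.6860 = 0.188849 m
L_final = 64.953849 m

dL = 0.188849 m


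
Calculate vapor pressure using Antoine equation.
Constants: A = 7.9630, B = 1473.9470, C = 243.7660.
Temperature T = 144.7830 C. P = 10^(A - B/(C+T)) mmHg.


C+T = 388.5490
B/(C+T) = 3.7935
log10(P) = 7.9630 - 3.7935 = 4.1695
P = 10^4.1695 = 14775.2583 mmHg

14775.2583 mmHg


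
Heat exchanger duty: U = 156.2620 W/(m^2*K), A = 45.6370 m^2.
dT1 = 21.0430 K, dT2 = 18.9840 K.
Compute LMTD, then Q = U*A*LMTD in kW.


LMTD = 19.9958 K
Q = 156.2620 * 45.6370 * 19.9958 = 142596.8755 W = 142.5969 kW

142.5969 kW


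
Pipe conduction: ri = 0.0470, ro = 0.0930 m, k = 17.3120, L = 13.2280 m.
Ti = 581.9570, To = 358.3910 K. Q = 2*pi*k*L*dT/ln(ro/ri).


dT = 223.5660 K
ln(ro/ri) = 0.6825
Q = 2*pi*17.3120*13.2280*223.5660 / 0.6825 = 471362.4829 W

471362.4829 W


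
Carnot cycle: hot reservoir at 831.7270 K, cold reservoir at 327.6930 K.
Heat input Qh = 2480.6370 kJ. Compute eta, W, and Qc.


eta = 1 - 327.6930/831.7270 = 0.6060
W = 0.6060 * 2480.6370 = 1503.2882 kJ
Qc = 2480.6370 - 1503.2882 = 977.3488 kJ

eta = 60.6009%, W = 1503.2882 kJ, Qc = 977.3488 kJ


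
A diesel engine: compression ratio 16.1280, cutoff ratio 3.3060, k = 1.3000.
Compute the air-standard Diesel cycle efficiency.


r^(k-1) = 2.3029
rc^k = 4.7325
eta = 0.4593 = 45.9337%

45.9337%


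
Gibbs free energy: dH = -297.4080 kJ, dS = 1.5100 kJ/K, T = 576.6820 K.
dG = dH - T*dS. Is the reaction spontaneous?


T*dS = 576.6820 * 1.5100 = 870.7898 kJ
dG = -297.4080 - 870.7898 = -1168.1978 kJ (spontaneous)

dG = -1168.1978 kJ, spontaneous


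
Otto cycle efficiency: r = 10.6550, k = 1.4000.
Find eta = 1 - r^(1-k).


r^(k-1) = 2.5764
eta = 1 - 1/2.5764 = 0.6119 = 61.1869%

61.1869%


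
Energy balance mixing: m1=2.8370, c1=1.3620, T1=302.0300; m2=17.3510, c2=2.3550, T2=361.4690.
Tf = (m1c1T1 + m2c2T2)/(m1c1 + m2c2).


num = 15937.2456
den = 44.7256
Tf = 356.3339 K

356.3339 K


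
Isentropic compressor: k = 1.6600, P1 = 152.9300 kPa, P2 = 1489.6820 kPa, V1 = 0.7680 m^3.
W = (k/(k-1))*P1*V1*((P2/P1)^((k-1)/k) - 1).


(k-1)/k = 0.3976
(P2/P1)^exp = 2.4721
W = 2.5152 * 152.9300 * 0.7680 * (2.4721 - 1) = 434.8527 kJ

434.8527 kJ


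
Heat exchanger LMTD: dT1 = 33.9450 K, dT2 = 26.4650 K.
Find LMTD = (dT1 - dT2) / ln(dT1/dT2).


dT1/dT2 = 1.2826
ln(dT1/dT2) = 0.2489
LMTD = 7.4800 / 0.2489 = 30.0500 K

30.0500 K


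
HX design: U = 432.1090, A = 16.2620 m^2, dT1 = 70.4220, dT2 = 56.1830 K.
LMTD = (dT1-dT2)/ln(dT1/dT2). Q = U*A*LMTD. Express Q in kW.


LMTD = 63.0347 K
Q = 432.1090 * 16.2620 * 63.0347 = 442942.0184 W = 442.9420 kW

442.9420 kW


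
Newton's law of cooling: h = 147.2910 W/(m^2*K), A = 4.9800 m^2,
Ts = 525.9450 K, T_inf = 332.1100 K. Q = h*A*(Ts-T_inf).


dT = 193.8350 K
Q = 147.2910 * 4.9800 * 193.8350 = 142179.7519 W

142179.7519 W


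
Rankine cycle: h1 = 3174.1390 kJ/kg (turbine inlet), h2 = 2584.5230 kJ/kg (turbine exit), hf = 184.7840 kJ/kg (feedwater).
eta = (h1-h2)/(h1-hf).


W = 589.6160 kJ/kg
Q_in = 2989.3550 kJ/kg
eta = 0.1972 = 19.7239%

eta = 19.7239%


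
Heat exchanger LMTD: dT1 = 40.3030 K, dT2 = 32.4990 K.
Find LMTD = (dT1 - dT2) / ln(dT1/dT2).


dT1/dT2 = 1.2401
ln(dT1/dT2) = 0.2152
LMTD = 7.8040 / 0.2152 = 36.2611 K

36.2611 K


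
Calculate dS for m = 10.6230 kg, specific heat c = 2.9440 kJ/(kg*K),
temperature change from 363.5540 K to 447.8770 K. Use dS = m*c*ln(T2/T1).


T2/T1 = 1.2319
ln(T2/T1) = 0.2086
dS = 10.6230 * 2.9440 * 0.2086 = 6.5235 kJ/K

6.5235 kJ/K


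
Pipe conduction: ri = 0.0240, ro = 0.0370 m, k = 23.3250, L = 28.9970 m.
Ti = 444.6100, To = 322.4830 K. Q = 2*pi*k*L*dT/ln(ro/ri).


dT = 122.1270 K
ln(ro/ri) = 0.4329
Q = 2*pi*23.3250*28.9970*122.1270 / 0.4329 = 1198987.6987 W

1198987.6987 W


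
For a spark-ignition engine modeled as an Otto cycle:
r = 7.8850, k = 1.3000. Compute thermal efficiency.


r^(k-1) = 1.8580
eta = 1 - 1/1.8580 = 0.4618 = 46.1780%

46.1780%


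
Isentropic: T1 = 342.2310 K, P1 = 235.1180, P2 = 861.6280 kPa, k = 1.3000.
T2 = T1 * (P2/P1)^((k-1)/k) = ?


(k-1)/k = 0.2308
(P2/P1)^exp = 1.3495
T2 = 342.2310 * 1.3495 = 461.8288 K

461.8288 K


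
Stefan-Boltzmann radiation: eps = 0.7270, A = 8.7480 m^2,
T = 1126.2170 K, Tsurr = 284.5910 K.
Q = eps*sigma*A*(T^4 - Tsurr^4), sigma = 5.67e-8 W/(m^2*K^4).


T^4 = 1.6087e+12
Tsurr^4 = 6.5597e+09
Q = 0.7270 * 5.67e-8 * 8.7480 * 1.6022e+12 = 577750.1848 W

577750.1848 W


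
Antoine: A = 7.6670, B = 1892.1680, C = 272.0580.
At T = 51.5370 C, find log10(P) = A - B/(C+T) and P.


C+T = 323.5950
B/(C+T) = 5.8473
log10(P) = 7.6670 - 5.8473 = 1.8197
P = 10^1.8197 = 66.0186 mmHg

66.0186 mmHg


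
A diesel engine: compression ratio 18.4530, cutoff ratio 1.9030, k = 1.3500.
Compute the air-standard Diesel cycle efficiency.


r^(k-1) = 2.7741
rc^k = 2.3836
eta = 0.5909 = 59.0851%

59.0851%


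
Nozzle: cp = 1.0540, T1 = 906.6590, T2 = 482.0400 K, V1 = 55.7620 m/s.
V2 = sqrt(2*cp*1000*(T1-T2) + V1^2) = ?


dT = 424.6190 K
2*cp*1000*dT = 895096.8520
V1^2 = 3109.4006
V2 = sqrt(898206.2526) = 947.7374 m/s

947.7374 m/s


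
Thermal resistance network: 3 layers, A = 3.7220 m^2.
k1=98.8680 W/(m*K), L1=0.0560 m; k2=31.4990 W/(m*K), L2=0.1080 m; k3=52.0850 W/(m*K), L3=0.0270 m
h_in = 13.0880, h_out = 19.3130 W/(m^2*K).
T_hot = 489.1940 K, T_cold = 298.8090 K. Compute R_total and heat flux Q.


R_conv_in = 1/(13.0880*3.7220) = 0.0205
R_1 = 0.0560/(98.8680*3.7220) = 0.0002
R_2 = 0.1080/(31.4990*3.7220) = 0.0009
R_3 = 0.0270/(52.0850*3.7220) = 0.0001
R_conv_out = 1/(19.3130*3.7220) = 0.0139
R_total = 0.0357 K/W
Q = 190.3850 / 0.0357 = 5340.0451 W

R_total = 0.0357 K/W, Q = 5340.0451 W


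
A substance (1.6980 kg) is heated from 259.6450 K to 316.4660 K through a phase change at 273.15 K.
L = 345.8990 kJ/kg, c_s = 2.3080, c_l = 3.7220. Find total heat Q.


Q1 (sensible, solid) = 1.6980 * 2.3080 * 13.5050 = 52.9259 kJ
Q2 (latent) = 1.6980 * 345.8990 = 587.3365 kJ
Q3 (sensible, liquid) = 1.6980 * 3.7220 * 43.3160 = 273.7552 kJ
Q_total = 914.0176 kJ

914.0176 kJ


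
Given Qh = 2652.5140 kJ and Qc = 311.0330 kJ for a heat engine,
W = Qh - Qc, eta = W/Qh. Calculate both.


W = 2652.5140 - 311.0330 = 2341.4810 kJ
eta = 2341.4810 / 2652.5140 = 0.8827 = 88.2740%

W = 2341.4810 kJ, eta = 88.2740%


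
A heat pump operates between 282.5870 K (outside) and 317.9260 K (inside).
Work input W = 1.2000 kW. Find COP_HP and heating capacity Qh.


COP = 317.9260 / 35.3390 = 8.9965
Qh = 8.9965 * 1.2000 = 10.7958 kW

COP = 8.9965, Qh = 10.7958 kW


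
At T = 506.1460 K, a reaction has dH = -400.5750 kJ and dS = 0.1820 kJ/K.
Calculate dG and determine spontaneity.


T*dS = 506.1460 * 0.1820 = 92.1186 kJ
dG = -400.5750 - 92.1186 = -492.6936 kJ (spontaneous)

dG = -492.6936 kJ, spontaneous


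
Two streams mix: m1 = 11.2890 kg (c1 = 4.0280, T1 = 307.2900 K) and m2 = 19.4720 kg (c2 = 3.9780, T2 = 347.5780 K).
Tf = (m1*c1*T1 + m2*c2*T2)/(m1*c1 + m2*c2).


num = 40896.3776
den = 122.9317
Tf = 332.6756 K

332.6756 K


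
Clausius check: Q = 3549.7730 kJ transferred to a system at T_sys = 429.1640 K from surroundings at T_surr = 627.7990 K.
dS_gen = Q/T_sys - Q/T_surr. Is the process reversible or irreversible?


dS_sys = 3549.7730/429.1640 = 8.2714 kJ/K
dS_surr = -3549.7730/627.7990 = -5.6543 kJ/K
dS_gen = 8.2714 - 5.6543 = 2.6171 kJ/K (irreversible)

dS_gen = 2.6171 kJ/K, irreversible


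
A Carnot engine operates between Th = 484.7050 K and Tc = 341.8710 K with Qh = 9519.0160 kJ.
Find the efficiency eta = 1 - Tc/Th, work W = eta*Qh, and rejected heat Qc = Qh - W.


eta = 1 - 341.8710/484.7050 = 0.2947
W = 0.2947 * 9519.0160 = 2805.0858 kJ
Qc = 9519.0160 - 2805.0858 = 6713.9302 kJ

eta = 29.4682%, W = 2805.0858 kJ, Qc = 6713.9302 kJ


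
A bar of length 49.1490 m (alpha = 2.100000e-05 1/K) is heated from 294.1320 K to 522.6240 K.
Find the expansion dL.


dT = 228.4920 K
dL = 2.100000e-05 * 49.1490 * 228.4920 = 0.235833 m
L_final = 49.384833 m

dL = 0.235833 m


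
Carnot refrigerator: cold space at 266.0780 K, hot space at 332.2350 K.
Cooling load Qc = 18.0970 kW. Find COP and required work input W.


COP = 266.0780 / 66.1570 = 4.0219
W = 18.0970 / 4.0219 = 4.4996 kW

COP = 4.0219, W = 4.4996 kW


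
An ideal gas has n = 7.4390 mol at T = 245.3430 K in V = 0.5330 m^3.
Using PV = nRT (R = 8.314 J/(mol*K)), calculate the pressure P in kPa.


P = nRT/V = 7.4390 * 8.314 * 245.3430 / 0.5330
= 15173.9361 / 0.5330 = 28468.9232 Pa = 28.4689 kPa

28.4689 kPa


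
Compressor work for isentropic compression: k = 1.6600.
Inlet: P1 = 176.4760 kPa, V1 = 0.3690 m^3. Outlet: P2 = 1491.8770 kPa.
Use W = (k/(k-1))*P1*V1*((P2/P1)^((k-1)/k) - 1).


(k-1)/k = 0.3976
(P2/P1)^exp = 2.3366
W = 2.5152 * 176.4760 * 0.3690 * (2.3366 - 1) = 218.9167 kJ

218.9167 kJ


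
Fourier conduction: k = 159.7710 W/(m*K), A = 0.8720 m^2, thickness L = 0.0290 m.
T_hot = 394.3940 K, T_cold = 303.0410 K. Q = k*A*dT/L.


dT = 91.3530 K
Q = 159.7710 * 0.8720 * 91.3530 / 0.0290 = 438873.3952 W

438873.3952 W


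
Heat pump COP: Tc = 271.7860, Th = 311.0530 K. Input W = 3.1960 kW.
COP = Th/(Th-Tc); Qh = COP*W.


COP = 311.0530 / 39.2670 = 7.9215
Qh = 7.9215 * 3.1960 = 25.3171 kW

COP = 7.9215, Qh = 25.3171 kW


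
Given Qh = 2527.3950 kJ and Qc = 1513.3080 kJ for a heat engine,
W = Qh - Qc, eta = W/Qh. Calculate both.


W = 2527.3950 - 1513.3080 = 1014.0870 kJ
eta = 1014.0870 / 2527.3950 = 0.4012 = 40.1238%

W = 1014.0870 kJ, eta = 40.1238%


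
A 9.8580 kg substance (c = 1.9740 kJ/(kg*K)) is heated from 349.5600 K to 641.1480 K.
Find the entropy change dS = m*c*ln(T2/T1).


T2/T1 = 1.8342
ln(T2/T1) = 0.6066
dS = 9.8580 * 1.9740 * 0.6066 = 11.8040 kJ/K

11.8040 kJ/K


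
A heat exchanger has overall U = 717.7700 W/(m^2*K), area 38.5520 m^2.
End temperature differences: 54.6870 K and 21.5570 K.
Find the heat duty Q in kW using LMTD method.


LMTD = 35.5882 K
Q = 717.7700 * 38.5520 * 35.5882 = 984778.9504 W = 984.7790 kW

984.7790 kW


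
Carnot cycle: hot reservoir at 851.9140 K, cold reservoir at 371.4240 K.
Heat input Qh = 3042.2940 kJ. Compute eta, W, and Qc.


eta = 1 - 371.4240/851.9140 = 0.5640
W = 0.5640 * 3042.2940 = 1715.8913 kJ
Qc = 3042.2940 - 1715.8913 = 1326.4027 kJ

eta = 56.4012%, W = 1715.8913 kJ, Qc = 1326.4027 kJ


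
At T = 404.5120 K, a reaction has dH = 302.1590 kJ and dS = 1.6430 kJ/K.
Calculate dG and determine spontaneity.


T*dS = 404.5120 * 1.6430 = 664.6132 kJ
dG = 302.1590 - 664.6132 = -362.4542 kJ (spontaneous)

dG = -362.4542 kJ, spontaneous


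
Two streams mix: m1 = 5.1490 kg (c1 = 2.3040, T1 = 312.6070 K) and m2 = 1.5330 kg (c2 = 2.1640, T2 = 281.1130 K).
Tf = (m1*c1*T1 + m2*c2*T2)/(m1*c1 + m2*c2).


num = 4641.1170
den = 15.1807
Tf = 305.7247 K

305.7247 K


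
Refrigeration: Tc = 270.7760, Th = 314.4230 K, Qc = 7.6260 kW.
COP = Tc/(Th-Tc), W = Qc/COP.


COP = 270.7760 / 43.6470 = 6.2038
W = 7.6260 / 6.2038 = 1.2293 kW

COP = 6.2038, W = 1.2293 kW


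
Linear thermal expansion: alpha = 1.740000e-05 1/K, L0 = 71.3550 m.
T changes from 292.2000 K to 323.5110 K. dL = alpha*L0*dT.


dT = 31.3110 K
dL = 1.740000e-05 * 71.3550 * 31.3110 = 0.038875 m
L_final = 71.393875 m

dL = 0.038875 m


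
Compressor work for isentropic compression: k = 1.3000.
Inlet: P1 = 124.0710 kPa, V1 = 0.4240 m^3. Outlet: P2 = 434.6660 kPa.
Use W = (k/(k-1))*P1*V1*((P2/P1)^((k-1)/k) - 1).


(k-1)/k = 0.2308
(P2/P1)^exp = 1.3355
W = 4.3333 * 124.0710 * 0.4240 * (1.3355 - 1) = 76.4851 kJ

76.4851 kJ


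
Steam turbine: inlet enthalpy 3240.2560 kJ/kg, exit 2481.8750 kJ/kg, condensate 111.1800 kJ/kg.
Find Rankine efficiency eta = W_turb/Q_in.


W = 758.3810 kJ/kg
Q_in = 3129.0760 kJ/kg
eta = 0.2424 = 24.2366%

eta = 24.2366%


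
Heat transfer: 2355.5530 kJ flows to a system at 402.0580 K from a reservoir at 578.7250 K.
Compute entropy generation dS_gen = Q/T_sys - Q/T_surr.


dS_sys = 2355.5530/402.0580 = 5.8587 kJ/K
dS_surr = -2355.5530/578.7250 = -4.0702 kJ/K
dS_gen = 5.8587 - 4.0702 = 1.7885 kJ/K (irreversible)

dS_gen = 1.7885 kJ/K, irreversible


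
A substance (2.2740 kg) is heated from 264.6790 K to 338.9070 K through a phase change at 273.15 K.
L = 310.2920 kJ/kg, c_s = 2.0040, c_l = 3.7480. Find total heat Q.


Q1 (sensible, solid) = 2.2740 * 2.0040 * 8.4710 = 38.6032 kJ
Q2 (latent) = 2.2740 * 310.2920 = 705.6040 kJ
Q3 (sensible, liquid) = 2.2740 * 3.7480 * 65.7570 = 560.4438 kJ
Q_total = 1304.6509 kJ

1304.6509 kJ


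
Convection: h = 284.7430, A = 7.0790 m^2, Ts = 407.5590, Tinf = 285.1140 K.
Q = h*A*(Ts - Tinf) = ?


dT = 122.4450 K
Q = 284.7430 * 7.0790 * 122.4450 = 246811.8596 W

246811.8596 W


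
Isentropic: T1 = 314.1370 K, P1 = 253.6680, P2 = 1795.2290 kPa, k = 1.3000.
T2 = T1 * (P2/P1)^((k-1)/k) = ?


(k-1)/k = 0.2308
(P2/P1)^exp = 1.5708
T2 = 314.1370 * 1.5708 = 493.4456 K

493.4456 K


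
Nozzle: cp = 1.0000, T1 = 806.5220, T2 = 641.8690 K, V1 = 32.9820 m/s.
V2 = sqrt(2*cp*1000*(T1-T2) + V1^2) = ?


dT = 164.6530 K
2*cp*1000*dT = 329306.0000
V1^2 = 1087.8123
V2 = sqrt(330393.8123) = 574.7989 m/s

574.7989 m/s


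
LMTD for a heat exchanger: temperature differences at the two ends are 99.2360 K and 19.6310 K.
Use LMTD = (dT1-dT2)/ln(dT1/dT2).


dT1/dT2 = 5.0551
ln(dT1/dT2) = 1.6204
LMTD = 79.6050 / 1.6204 = 49.1270 K

49.1270 K


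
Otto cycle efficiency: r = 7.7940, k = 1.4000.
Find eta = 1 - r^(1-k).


r^(k-1) = 2.2735
eta = 1 - 1/2.2735 = 0.5602 = 56.0159%

56.0159%


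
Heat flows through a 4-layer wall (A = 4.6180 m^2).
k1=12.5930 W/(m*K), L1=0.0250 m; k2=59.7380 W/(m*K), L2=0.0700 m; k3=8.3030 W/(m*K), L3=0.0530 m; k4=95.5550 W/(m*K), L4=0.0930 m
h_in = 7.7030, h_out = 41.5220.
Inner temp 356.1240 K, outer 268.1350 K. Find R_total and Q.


R_conv_in = 1/(7.7030*4.6180) = 0.0281
R_1 = 0.0250/(12.5930*4.6180) = 0.0004
R_2 = 0.0700/(59.7380*4.6180) = 0.0003
R_3 = 0.0530/(8.3030*4.6180) = 0.0014
R_4 = 0.0930/(95.5550*4.6180) = 0.0002
R_conv_out = 1/(41.5220*4.6180) = 0.0052
R_total = 0.0356 K/W
Q = 87.9890 / 0.0356 = 2471.3624 W

R_total = 0.0356 K/W, Q = 2471.3624 W


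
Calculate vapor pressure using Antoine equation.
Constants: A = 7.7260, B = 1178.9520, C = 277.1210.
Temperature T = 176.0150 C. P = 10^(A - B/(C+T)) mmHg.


C+T = 453.1360
B/(C+T) = 2.6018
log10(P) = 7.7260 - 2.6018 = 5.1242
P = 10^5.1242 = 133118.3900 mmHg

133118.3900 mmHg


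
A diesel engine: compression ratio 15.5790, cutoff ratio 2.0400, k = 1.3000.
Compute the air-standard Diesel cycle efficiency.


r^(k-1) = 2.2791
rc^k = 2.5265
eta = 0.5046 = 50.4598%

50.4598%


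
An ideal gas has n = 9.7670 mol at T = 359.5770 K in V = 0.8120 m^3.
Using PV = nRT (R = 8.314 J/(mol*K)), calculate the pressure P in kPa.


P = nRT/V = 9.7670 * 8.314 * 359.5770 / 0.8120
= 29198.6729 / 0.8120 = 35958.9567 Pa = 35.9590 kPa

35.9590 kPa


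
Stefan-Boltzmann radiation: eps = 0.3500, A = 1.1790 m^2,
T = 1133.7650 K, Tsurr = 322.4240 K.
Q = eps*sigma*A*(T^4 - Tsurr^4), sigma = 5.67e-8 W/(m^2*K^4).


T^4 = 1.6523e+12
Tsurr^4 = 1.0807e+10
Q = 0.3500 * 5.67e-8 * 1.1790 * 1.6415e+12 = 38406.7199 W

38406.7199 W


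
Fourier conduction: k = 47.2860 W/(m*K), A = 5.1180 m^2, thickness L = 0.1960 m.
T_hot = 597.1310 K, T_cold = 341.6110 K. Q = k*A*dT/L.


dT = 255.5200 K
Q = 47.2860 * 5.1180 * 255.5200 / 0.1960 = 315501.6878 W

315501.6878 W


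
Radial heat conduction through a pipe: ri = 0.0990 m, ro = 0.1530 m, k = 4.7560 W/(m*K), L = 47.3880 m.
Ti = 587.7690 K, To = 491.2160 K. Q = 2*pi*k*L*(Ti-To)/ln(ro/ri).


dT = 96.5530 K
ln(ro/ri) = 0.4353
Q = 2*pi*4.7560*47.3880*96.5530 / 0.4353 = 314086.4277 W

314086.4277 W


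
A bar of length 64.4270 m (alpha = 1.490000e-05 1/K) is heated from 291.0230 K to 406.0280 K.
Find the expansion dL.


dT = 115.0050 K
dL = 1.490000e-05 * 64.4270 * 115.0050 = 0.110400 m
L_final = 64.537400 m

dL = 0.110400 m


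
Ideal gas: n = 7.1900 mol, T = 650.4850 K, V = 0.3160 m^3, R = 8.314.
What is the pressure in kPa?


P = nRT/V = 7.1900 * 8.314 * 650.4850 / 0.3160
= 38884.4712 / 0.3160 = 123052.1239 Pa = 123.0521 kPa

123.0521 kPa


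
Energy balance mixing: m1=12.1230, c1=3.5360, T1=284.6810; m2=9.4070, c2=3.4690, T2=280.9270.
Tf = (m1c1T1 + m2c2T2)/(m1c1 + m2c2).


num = 21370.8579
den = 75.4998
Tf = 283.0584 K

283.0584 K


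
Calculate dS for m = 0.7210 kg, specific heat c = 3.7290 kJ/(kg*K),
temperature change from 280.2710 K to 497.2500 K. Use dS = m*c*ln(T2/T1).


T2/T1 = 1.7742
ln(T2/T1) = 0.5733
dS = 0.7210 * 3.7290 * 0.5733 = 1.5415 kJ/K

1.5415 kJ/K


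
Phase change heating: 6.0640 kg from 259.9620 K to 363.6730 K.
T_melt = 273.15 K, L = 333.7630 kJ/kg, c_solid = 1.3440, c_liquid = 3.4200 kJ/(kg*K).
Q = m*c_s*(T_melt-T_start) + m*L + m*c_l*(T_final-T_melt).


Q1 (sensible, solid) = 6.0640 * 1.3440 * 13.1880 = 107.4824 kJ
Q2 (latent) = 6.0640 * 333.7630 = 2023.9388 kJ
Q3 (sensible, liquid) = 6.0640 * 3.4200 * 90.5230 = 1877.3456 kJ
Q_total = 4008.7669 kJ

4008.7669 kJ


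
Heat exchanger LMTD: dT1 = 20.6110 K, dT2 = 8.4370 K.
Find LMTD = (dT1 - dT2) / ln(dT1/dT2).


dT1/dT2 = 2.4429
ln(dT1/dT2) = 0.8932
LMTD = 12.1740 / 0.8932 = 13.6297 K

13.6297 K


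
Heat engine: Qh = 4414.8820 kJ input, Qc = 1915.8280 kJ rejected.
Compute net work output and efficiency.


W = 4414.8820 - 1915.8280 = 2499.0540 kJ
eta = 2499.0540 / 4414.8820 = 0.5661 = 56.6052%

W = 2499.0540 kJ, eta = 56.6052%


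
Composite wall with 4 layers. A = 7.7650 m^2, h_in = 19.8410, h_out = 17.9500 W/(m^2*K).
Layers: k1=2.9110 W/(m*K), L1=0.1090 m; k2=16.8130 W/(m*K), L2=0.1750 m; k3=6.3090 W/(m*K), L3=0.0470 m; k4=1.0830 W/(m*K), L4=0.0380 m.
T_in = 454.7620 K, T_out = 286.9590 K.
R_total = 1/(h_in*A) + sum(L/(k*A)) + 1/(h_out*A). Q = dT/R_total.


R_conv_in = 1/(19.8410*7.7650) = 0.0065
R_1 = 0.1090/(2.9110*7.7650) = 0.0048
R_2 = 0.1750/(16.8130*7.7650) = 0.0013
R_3 = 0.0470/(6.3090*7.7650) = 0.0010
R_4 = 0.0380/(1.0830*7.7650) = 0.0045
R_conv_out = 1/(17.9500*7.7650) = 0.0072
R_total = 0.0253 K/W
Q = 167.8030 / 0.0253 = 6630.9542 W

R_total = 0.0253 K/W, Q = 6630.9542 W


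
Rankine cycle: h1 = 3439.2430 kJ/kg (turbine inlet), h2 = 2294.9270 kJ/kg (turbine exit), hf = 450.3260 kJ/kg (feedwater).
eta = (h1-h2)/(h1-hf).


W = 1144.3160 kJ/kg
Q_in = 2988.9170 kJ/kg
eta = 0.3829 = 38.2853%

eta = 38.2853%


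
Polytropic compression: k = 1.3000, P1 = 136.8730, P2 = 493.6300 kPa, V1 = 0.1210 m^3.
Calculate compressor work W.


(k-1)/k = 0.2308
(P2/P1)^exp = 1.3445
W = 4.3333 * 136.8730 * 0.1210 * (1.3445 - 1) = 24.7231 kJ

24.7231 kJ


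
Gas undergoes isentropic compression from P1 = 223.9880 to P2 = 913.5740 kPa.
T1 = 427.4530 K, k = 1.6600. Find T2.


(k-1)/k = 0.3976
(P2/P1)^exp = 1.7488
T2 = 427.4530 * 1.7488 = 747.5235 K

747.5235 K


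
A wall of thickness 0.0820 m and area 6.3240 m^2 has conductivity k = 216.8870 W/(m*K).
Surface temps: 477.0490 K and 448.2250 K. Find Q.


dT = 28.8240 K
Q = 216.8870 * 6.3240 * 28.8240 / 0.0820 = 482131.8026 W

482131.8026 W


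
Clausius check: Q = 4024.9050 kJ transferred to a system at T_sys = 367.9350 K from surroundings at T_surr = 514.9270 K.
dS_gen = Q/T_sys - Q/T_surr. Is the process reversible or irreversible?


dS_sys = 4024.9050/367.9350 = 10.9392 kJ/K
dS_surr = -4024.9050/514.9270 = -7.8165 kJ/K
dS_gen = 10.9392 - 7.8165 = 3.1227 kJ/K (irreversible)

dS_gen = 3.1227 kJ/K, irreversible


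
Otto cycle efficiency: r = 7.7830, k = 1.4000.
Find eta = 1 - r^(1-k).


r^(k-1) = 2.2723
eta = 1 - 1/2.2723 = 0.5599 = 55.9910%

55.9910%


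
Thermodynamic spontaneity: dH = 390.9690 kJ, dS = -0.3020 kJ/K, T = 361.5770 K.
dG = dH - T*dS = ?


T*dS = 361.5770 * -0.3020 = -109.1963 kJ
dG = 390.9690 + 109.1963 = 500.1653 kJ (non-spontaneous)

dG = 500.1653 kJ, non-spontaneous


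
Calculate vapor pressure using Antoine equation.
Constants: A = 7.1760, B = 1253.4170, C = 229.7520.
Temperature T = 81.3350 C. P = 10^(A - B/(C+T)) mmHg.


C+T = 311.0870
B/(C+T) = 4.0292
log10(P) = 7.1760 - 4.0292 = 3.1468
P = 10^3.1468 = 1402.3208 mmHg

1402.3208 mmHg


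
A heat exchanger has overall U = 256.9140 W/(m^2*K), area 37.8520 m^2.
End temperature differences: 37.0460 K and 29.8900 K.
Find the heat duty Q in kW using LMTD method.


LMTD = 33.3401 K
Q = 256.9140 * 37.8520 * 33.3401 = 324222.7938 W = 324.2228 kW

324.2228 kW


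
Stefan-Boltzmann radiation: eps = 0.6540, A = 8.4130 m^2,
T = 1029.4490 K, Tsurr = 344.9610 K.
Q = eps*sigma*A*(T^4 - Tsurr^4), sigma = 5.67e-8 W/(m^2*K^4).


T^4 = 1.1231e+12
Tsurr^4 = 1.4161e+10
Q = 0.6540 * 5.67e-8 * 8.4130 * 1.1089e+12 = 345955.6758 W

345955.6758 W


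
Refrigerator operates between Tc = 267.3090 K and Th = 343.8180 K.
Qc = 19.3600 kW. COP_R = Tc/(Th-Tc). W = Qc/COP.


COP = 267.3090 / 76.5090 = 3.4938
W = 19.3600 / 3.4938 = 5.5412 kW

COP = 3.4938, W = 5.5412 kW


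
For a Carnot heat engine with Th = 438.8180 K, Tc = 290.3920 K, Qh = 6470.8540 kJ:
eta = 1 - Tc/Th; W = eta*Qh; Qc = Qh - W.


eta = 1 - 290.3920/438.8180 = 0.3382
W = 0.3382 * 6470.8540 = 2188.7046 kJ
Qc = 6470.8540 - 2188.7046 = 4282.1494 kJ

eta = 33.8240%, W = 2188.7046 kJ, Qc = 4282.1494 kJ


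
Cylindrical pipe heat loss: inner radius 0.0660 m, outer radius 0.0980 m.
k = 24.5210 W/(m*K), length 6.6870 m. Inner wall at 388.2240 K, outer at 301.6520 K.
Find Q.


dT = 86.5720 K
ln(ro/ri) = 0.3953
Q = 2*pi*24.5210*6.6870*86.5720 / 0.3953 = 225624.3731 W

225624.3731 W


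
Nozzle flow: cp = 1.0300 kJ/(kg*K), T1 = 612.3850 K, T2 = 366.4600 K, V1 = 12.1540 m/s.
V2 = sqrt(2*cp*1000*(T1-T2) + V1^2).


dT = 245.9250 K
2*cp*1000*dT = 506605.5000
V1^2 = 147.7197
V2 = sqrt(506753.2197) = 711.8660 m/s

711.8660 m/s


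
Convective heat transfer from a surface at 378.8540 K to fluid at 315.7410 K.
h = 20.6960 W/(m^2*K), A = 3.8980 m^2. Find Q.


dT = 63.1130 K
Q = 20.6960 * 3.8980 * 63.1130 = 5091.5156 W

5091.5156 W


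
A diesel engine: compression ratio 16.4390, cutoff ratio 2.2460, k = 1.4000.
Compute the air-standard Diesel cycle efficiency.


r^(k-1) = 3.0644
rc^k = 3.1044
eta = 0.6063 = 60.6336%

60.6336%


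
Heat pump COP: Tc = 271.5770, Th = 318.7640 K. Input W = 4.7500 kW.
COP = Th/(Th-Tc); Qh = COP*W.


COP = 318.7640 / 47.1870 = 6.7553
Qh = 6.7553 * 4.7500 = 32.0878 kW

COP = 6.7553, Qh = 32.0878 kW


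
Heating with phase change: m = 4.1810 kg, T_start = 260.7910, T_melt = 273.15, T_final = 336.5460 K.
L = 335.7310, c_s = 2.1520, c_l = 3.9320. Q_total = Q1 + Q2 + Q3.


Q1 (sensible, solid) = 4.1810 * 2.1520 * 12.3590 = 111.2003 kJ
Q2 (latent) = 4.1810 * 335.7310 = 1403.6913 kJ
Q3 (sensible, liquid) = 4.1810 * 3.9320 * 63.3960 = 1042.2107 kJ
Q_total = 2557.1023 kJ

2557.1023 kJ


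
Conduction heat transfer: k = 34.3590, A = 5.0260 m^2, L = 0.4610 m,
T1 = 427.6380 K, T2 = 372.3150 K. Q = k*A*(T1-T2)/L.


dT = 55.3230 K
Q = 34.3590 * 5.0260 * 55.3230 / 0.4610 = 20723.7239 W

20723.7239 W


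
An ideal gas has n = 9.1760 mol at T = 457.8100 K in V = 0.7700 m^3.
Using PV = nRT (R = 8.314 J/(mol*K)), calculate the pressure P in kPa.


P = nRT/V = 9.1760 * 8.314 * 457.8100 / 0.7700
= 34925.9880 / 0.7700 = 45358.4259 Pa = 45.3584 kPa

45.3584 kPa


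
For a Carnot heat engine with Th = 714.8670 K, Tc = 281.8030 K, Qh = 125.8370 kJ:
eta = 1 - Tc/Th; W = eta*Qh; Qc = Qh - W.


eta = 1 - 281.8030/714.8670 = 0.6058
W = 0.6058 * 125.8370 = 76.2316 kJ
Qc = 125.8370 - 76.2316 = 49.6054 kJ

eta = 60.5797%, W = 76.2316 kJ, Qc = 49.6054 kJ


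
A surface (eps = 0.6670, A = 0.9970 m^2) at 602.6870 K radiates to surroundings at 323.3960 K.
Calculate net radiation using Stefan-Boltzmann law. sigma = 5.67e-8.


T^4 = 1.3194e+11
Tsurr^4 = 1.0938e+10
Q = 0.6670 * 5.67e-8 * 0.9970 * 1.2100e+11 = 4562.3282 W

4562.3282 W


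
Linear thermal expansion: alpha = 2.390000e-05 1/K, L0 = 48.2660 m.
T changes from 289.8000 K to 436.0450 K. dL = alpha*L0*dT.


dT = 146.2450 K
dL = 2.390000e-05 * 48.2660 * 146.2450 = 0.168702 m
L_final = 48.434702 m

dL = 0.168702 m


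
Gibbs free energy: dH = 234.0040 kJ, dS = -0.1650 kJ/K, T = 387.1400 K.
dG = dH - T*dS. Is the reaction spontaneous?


T*dS = 387.1400 * -0.1650 = -63.8781 kJ
dG = 234.0040 + 63.8781 = 297.8821 kJ (non-spontaneous)

dG = 297.8821 kJ, non-spontaneous


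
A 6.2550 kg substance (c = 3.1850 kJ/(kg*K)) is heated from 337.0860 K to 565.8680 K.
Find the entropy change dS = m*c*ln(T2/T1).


T2/T1 = 1.6787
ln(T2/T1) = 0.5180
dS = 6.2550 * 3.1850 * 0.5180 = 10.3201 kJ/K

10.3201 kJ/K


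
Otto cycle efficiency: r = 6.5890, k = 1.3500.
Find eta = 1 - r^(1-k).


r^(k-1) = 1.9346
eta = 1 - 1/1.9346 = 0.4831 = 48.3092%

48.3092%


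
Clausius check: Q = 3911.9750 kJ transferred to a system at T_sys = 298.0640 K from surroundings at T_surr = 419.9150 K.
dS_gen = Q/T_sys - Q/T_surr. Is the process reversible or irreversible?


dS_sys = 3911.9750/298.0640 = 13.1246 kJ/K
dS_surr = -3911.9750/419.9150 = -9.3161 kJ/K
dS_gen = 13.1246 - 9.3161 = 3.8085 kJ/K (irreversible)

dS_gen = 3.8085 kJ/K, irreversible


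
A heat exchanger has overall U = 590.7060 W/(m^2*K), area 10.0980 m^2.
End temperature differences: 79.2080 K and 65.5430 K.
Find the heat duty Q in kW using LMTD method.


LMTD = 72.1600 K
Q = 590.7060 * 10.0980 * 72.1600 = 430430.6301 W = 430.4306 kW

430.4306 kW


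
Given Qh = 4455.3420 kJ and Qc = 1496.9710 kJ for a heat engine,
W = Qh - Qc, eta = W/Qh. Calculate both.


W = 4455.3420 - 1496.9710 = 2958.3710 kJ
eta = 2958.3710 / 4455.3420 = 0.6640 = 66.4005%

W = 2958.3710 kJ, eta = 66.4005%


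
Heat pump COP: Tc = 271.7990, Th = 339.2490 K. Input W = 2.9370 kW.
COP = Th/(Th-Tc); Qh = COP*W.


COP = 339.2490 / 67.4500 = 5.0296
Qh = 5.0296 * 2.9370 = 14.7720 kW

COP = 5.0296, Qh = 14.7720 kW


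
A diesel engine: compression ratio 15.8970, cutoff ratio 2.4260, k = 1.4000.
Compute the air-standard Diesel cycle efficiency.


r^(k-1) = 3.0236
rc^k = 3.4582
eta = 0.5928 = 59.2770%

59.2770%


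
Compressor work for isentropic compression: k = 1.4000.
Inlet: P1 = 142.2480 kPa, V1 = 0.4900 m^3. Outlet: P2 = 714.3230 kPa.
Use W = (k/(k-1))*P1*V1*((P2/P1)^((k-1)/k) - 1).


(k-1)/k = 0.2857
(P2/P1)^exp = 1.5858
W = 3.5000 * 142.2480 * 0.4900 * (1.5858 - 1) = 142.9037 kJ

142.9037 kJ


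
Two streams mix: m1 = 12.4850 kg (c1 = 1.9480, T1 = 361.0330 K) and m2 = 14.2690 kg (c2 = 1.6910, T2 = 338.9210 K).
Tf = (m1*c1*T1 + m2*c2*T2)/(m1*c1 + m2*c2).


num = 16958.3880
den = 48.4497
Tf = 350.0208 K

350.0208 K


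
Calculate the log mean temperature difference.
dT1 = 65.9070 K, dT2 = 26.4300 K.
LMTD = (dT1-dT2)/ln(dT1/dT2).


dT1/dT2 = 2.4936
ln(dT1/dT2) = 0.9137
LMTD = 39.4770 / 0.9137 = 43.2035 K

43.2035 K


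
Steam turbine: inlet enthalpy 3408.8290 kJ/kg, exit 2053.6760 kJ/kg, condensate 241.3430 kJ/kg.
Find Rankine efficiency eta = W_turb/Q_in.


W = 1355.1530 kJ/kg
Q_in = 3167.4860 kJ/kg
eta = 0.4278 = 42.7832%

eta = 42.7832%


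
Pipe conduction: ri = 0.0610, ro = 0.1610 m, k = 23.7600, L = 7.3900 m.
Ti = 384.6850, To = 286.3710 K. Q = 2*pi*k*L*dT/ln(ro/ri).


dT = 98.3140 K
ln(ro/ri) = 0.9705
Q = 2*pi*23.7600*7.3900*98.3140 / 0.9705 = 111757.5624 W

111757.5624 W


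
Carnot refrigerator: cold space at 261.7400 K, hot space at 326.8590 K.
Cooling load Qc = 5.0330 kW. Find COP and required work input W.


COP = 261.7400 / 65.1190 = 4.0194
W = 5.0330 / 4.0194 = 1.2522 kW

COP = 4.0194, W = 1.2522 kW


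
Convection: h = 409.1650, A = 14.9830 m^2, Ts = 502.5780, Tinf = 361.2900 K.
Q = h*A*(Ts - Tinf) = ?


dT = 141.2880 K
Q = 409.1650 * 14.9830 * 141.2880 = 866168.7960 W

866168.7960 W


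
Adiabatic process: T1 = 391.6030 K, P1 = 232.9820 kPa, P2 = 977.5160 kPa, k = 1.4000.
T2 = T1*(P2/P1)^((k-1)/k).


(k-1)/k = 0.2857
(P2/P1)^exp = 1.5064
T2 = 391.6030 * 1.5064 = 589.9148 K

589.9148 K


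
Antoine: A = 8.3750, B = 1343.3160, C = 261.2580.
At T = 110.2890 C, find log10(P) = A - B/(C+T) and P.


C+T = 371.5470
B/(C+T) = 3.6155
log10(P) = 8.3750 - 3.6155 = 4.7595
P = 10^4.7595 = 57482.1201 mmHg

57482.1201 mmHg


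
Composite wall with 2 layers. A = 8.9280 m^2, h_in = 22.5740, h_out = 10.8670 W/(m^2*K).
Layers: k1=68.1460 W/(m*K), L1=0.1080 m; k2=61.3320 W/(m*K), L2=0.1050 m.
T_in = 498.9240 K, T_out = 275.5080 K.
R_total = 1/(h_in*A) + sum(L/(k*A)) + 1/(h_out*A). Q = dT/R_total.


R_conv_in = 1/(22.5740*8.9280) = 0.0050
R_1 = 0.1080/(68.1460*8.9280) = 0.0002
R_2 = 0.1050/(61.3320*8.9280) = 0.0002
R_conv_out = 1/(10.8670*8.9280) = 0.0103
R_total = 0.0156 K/W
Q = 223.4160 / 0.0156 = 14286.6116 W

R_total = 0.0156 K/W, Q = 14286.6116 W


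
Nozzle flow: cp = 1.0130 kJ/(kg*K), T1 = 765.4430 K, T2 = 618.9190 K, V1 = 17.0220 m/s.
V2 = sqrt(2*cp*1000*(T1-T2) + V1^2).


dT = 146.5240 K
2*cp*1000*dT = 296857.6240
V1^2 = 289.7485
V2 = sqrt(297147.3725) = 545.1123 m/s

545.1123 m/s


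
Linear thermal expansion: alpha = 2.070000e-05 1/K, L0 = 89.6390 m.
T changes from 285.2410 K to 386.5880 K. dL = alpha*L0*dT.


dT = 101.3470 K
dL = 2.070000e-05 * 89.6390 * 101.3470 = 0.188052 m
L_final = 89.827052 m

dL = 0.188052 m


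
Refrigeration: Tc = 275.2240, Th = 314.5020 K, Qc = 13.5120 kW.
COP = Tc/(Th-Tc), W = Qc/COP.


COP = 275.2240 / 39.2780 = 7.0071
W = 13.5120 / 7.0071 = 1.9283 kW

COP = 7.0071, W = 1.9283 kW


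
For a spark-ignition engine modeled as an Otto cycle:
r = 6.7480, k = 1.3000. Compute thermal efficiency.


r^(k-1) = 1.7732
eta = 1 - 1/1.7732 = 0.4360 = 43.6041%

43.6041%


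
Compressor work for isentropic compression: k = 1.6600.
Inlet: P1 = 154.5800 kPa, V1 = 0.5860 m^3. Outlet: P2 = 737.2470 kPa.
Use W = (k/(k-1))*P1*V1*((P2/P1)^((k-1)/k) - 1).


(k-1)/k = 0.3976
(P2/P1)^exp = 1.8610
W = 2.5152 * 154.5800 * 0.5860 * (1.8610 - 1) = 196.1661 kJ

196.1661 kJ


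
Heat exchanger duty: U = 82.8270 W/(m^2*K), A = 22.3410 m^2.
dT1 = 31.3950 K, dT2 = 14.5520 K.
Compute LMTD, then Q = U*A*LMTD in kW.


LMTD = 21.9047 K
Q = 82.8270 * 22.3410 * 21.9047 = 40533.3703 W = 40.5334 kW

40.5334 kW


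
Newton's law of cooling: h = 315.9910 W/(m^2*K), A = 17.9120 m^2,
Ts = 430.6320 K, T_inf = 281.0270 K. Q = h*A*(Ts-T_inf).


dT = 149.6050 K
Q = 315.9910 * 17.9120 * 149.6050 = 846768.9066 W

846768.9066 W


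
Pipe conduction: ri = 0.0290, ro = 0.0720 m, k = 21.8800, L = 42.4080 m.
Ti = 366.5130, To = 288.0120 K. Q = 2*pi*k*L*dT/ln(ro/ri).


dT = 78.5010 K
ln(ro/ri) = 0.9094
Q = 2*pi*21.8800*42.4080*78.5010 / 0.9094 = 503279.6910 W

503279.6910 W


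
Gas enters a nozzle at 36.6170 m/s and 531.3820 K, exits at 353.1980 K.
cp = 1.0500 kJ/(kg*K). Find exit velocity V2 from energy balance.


dT = 178.1840 K
2*cp*1000*dT = 374186.4000
V1^2 = 1340.8047
V2 = sqrt(375527.2047) = 612.8027 m/s

612.8027 m/s


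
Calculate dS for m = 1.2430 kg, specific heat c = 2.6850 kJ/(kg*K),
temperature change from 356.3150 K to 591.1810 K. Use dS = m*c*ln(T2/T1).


T2/T1 = 1.6592
ln(T2/T1) = 0.5063
dS = 1.2430 * 2.6850 * 0.5063 = 1.6898 kJ/K

1.6898 kJ/K


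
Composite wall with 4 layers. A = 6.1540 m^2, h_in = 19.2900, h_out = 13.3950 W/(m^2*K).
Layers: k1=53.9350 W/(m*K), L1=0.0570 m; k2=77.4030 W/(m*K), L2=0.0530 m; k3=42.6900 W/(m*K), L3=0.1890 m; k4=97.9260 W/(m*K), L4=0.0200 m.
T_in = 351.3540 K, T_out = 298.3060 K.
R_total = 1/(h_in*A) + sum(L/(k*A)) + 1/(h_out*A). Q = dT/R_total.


R_conv_in = 1/(19.2900*6.1540) = 0.0084
R_1 = 0.0570/(53.9350*6.1540) = 0.0002
R_2 = 0.0530/(77.4030*6.1540) = 0.0001
R_3 = 0.1890/(42.6900*6.1540) = 0.0007
R_4 = 0.0200/(97.9260*6.1540) = 3.3187e-05
R_conv_out = 1/(13.3950*6.1540) = 0.0121
R_total = 0.0216 K/W
Q = 53.0480 / 0.0216 = 2457.0033 W

R_total = 0.0216 K/W, Q = 2457.0033 W


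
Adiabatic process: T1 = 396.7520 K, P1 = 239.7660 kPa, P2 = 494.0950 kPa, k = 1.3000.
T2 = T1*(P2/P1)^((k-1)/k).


(k-1)/k = 0.2308
(P2/P1)^exp = 1.1816
T2 = 396.7520 * 1.1816 = 468.7982 K

468.7982 K
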